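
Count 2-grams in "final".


Word: "final" (length 5)
Number of 2-grams = length - 2 + 1 = 5 - 2 + 1
= 4


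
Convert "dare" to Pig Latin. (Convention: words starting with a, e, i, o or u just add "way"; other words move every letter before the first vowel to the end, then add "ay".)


Word: "dare"
Starts with consonant(s) → move to end, add 'ay'
Consonant cluster: "d"
Pig Latin = "areday"


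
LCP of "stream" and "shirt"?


Word 1: "stream"
Word 2: "shirt"
Comparing from start:
  Pos 0: 's' == 's'
  Pos 1: 't' != 'h' (stop)
LCP = "s" (length 1)


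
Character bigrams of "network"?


Word: "network" (length 7)
Number of bigrams = 7 - 2 + 1 = 6
  Position 0: "ne"
  Position 1: "et"
  Position 2: "tw"
  Position 3: "wo"
  Position 4: "or"
  Position 5: "rk"
Bigrams = "ne", "et", "tw", "wo", "or", "rk"


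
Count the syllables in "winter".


Word: "winter"
Syllable breakdown: win · ter
Counting: 2 parts
= 2 syllables


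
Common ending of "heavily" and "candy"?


Word 1: "heavily"
Word 2: "candy"
Comparing from end:
  Pos -1: 'y' == 'y'
  Pos -2: 'l' != 'd' (stop)
LCS = "y" (length 1)


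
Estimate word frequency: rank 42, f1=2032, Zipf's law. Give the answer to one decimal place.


Zipf's law: f(r) = f(1) / r
f(1) = 2032
f(42) = 2032 / 42
= 48.4 occurrences


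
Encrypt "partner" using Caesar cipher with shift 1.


Word: "partner"
Shift: 1
Each letter → (letter + shift) mod 26:
  'p' (15) + 1 = 16 → 'q'
  'a' (0) + 1 = 1 → 'b'
  'r' (17) + 1 = 18 → 's'
  't' (19) + 1 = 20 → 'u'
  'n' (13) + 1 = 14 → 'o'
  'e' (4) + 1 = 5 → 'f'
  'r' (17) + 1 = 18 → 's'
Result = "qbsuofs"


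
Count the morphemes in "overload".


Word: "overload"
Morphemes: over- / load
Each morpheme carries meaning
= 2 morphemes


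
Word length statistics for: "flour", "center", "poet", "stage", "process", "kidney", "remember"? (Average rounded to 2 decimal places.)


Lengths: "flour"=5, "center"=6, "poet"=4, "stage"=5, "process"=7, "kidney"=6, "remember"=8
Sum = 41, Count = 7
Average = 41/7 = 5.86
= avg=5.86, min=4, max=8


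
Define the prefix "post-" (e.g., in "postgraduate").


Prefix: post-
Example: postgraduate (post- + graduate)
Meaning = after


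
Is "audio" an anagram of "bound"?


Word 1: "bound" → sorted: bdnou
Word 2: "audio" → sorted: adiou
Same letters? bdnou != adiou
Anagram = No


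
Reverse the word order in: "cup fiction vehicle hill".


Original: "cup fiction vehicle hill"
Words (1..n): cup | fiction | vehicle | hill
Reversed (n..1): hill | vehicle | fiction | cup
Result = "hill vehicle fiction cup"


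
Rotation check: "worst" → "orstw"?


Word: "worst", Candidate: "orstw"
Method: check if candidate is substring of word+word
"worstworst" contains "orstw"? Yes
Is rotation = Yes


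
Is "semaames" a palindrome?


Word: "semaames"
Reversed: "semaames"
Forward == Backward? semaames == semaames
Palindrome = Yes


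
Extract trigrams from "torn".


Word: "torn" (length 4)
Number of trigrams = 4 - 3 + 1 = 2
  Position 0: "tor"
  Position 1: "orn"
Trigrams = "tor", "orn"


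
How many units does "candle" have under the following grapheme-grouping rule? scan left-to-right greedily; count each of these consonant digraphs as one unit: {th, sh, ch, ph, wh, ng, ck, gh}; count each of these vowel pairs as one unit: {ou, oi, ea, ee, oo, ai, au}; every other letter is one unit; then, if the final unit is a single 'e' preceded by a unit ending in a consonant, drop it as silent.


Word: "candle" (6 letters)
Left-to-right scan:
  (1) 'c' (letter)
  (2) 'a' (letter)
  (3) 'n' (letter)
  (4) 'd' (letter)
  (5) 'l' (letter)
  (6) 'e' (letter)
Units from scan: 6
Final unit is 'e' after a consonant -> drop as silent (-1)
Sound units = 5 units


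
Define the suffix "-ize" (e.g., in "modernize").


Suffix: -ize
Example: modernize = modern + -ize
Meaning = to make


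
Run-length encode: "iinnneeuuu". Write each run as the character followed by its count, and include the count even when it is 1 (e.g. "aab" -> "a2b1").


String: "iinnneeuuu"
Scanning for consecutive runs:
  'i' x 2
  'n' x 3
  'e' x 2
  'u' x 3
RLE = "i2n3e2u3"


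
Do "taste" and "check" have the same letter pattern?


Pattern of "taste": [0, 1, 2, 0, 3]
Pattern of "check": [0, 1, 2, 0, 3]
Patterns match
Same pattern = Yes


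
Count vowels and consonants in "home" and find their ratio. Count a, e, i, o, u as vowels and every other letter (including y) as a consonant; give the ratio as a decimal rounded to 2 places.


Word: "home"
Vowels (a,e,i,o,u): 2
Consonants: 2
Ratio = 2/2
= 1.00


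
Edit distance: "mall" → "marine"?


Word 1: "mall" (length 4)
Word 2: "marine" (length 6)
One optimal edit sequence (insert/delete/substitute each cost 1):
  1. keep 'm'
  2. keep 'a'
  3. insert 'r'  (+1)
  4. insert 'i'  (+1)
  5. substitute 'l' -> 'n'  (+1)
  6. substitute 'l' -> 'e'  (+1)
Total edit operations: 4
Edit distance = 4


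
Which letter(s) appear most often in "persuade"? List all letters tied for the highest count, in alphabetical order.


Word: "persuade"
Letter counts:
  'a': 1
  'd': 1
  'e': 2
  'p': 1
  'r': 1
  's': 1
  'u': 1
Maximum count = 2
Most frequent = 'e' (2 times each)


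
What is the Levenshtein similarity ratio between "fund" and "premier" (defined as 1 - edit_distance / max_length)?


Word 1: "fund" (length 4)
Word 2: "premier" (length 7)
One optimal edit sequence:
  1. insert 'p'  (+1)
  2. insert 'r'  (+1)
  3. insert 'e'  (+1)
  4. substitute 'f' -> 'm'  (+1)
  5. substitute 'u' -> 'i'  (+1)
  6. substitute 'n' -> 'e'  (+1)
  7. substitute 'd' -> 'r'  (+1)
Edit distance = 7
Max length = max(4, 7) = 7
Similarity = 1 - 7/7
= 0.0000


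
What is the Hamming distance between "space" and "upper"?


Comparing character by character (same length = 5):
  Pos 0: 's' vs 'u' !=
  Pos 1: 'p' vs 'p' =
  Pos 2: 'a' vs 'p' !=
  Pos 3: 'c' vs 'e' !=
  Pos 4: 'e' vs 'r' !=
Hamming distance = 4


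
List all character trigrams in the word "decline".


Word: "decline" (length 7)
Number of trigrams = 7 - 3 + 1 = 5
  Position 0: "dec"
  Position 1: "ecl"
  Position 2: "cli"
  Position 3: "lin"
  Position 4: "ine"
Trigrams = "dec", "ecl", "cli", "lin", "ine"


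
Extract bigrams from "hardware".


Word: "hardware" (length 8)
Number of bigrams = 8 - 2 + 1 = 7
  Position 0: "ha"
  Position 1: "ar"
  Position 2: "rd"
  Position 3: "dw"
  Position 4: "wa"
  Position 5: "ar"
  Position 6: "re"
Bigrams = "ha", "ar", "rd", "dw", "wa", "ar", "re"


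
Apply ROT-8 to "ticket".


Word: "ticket"
Shift: 8
Each letter → (letter + shift) mod 26:
  't' (19) + 8 = 1 → 'b'
  'i' (8) + 8 = 16 → 'q'
  'c' (2) + 8 = 10 → 'k'
  'k' (10) + 8 = 18 → 's'
  'e' (4) + 8 = 12 → 'm'
  't' (19) + 8 = 1 → 'b'
Result = "bqksmb"


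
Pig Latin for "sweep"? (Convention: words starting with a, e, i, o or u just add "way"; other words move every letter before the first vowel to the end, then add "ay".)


Word: "sweep"
Starts with consonant(s) → move to end, add 'ay'
Consonant cluster: "sw"
Pig Latin = "eepsway"


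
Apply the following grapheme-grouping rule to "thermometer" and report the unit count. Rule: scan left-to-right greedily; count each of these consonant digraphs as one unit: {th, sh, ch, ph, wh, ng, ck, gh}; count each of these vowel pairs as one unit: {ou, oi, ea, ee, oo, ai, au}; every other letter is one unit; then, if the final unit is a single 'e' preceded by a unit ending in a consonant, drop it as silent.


Word: "thermometer" (11 letters)
Left-to-right scan:
  [1] 'th' (digraph)
  [2] 'e' (letter)
  [3] 'r' (letter)
  [4] 'm' (letter)
  [5] 'o' (letter)
  [6] 'm' (letter)
  [7] 'e' (letter)
  [8] 't' (letter)
  [9] 'e' (letter)
  [10] 'r' (letter)
Units from scan: 10
Sound units = 10 units


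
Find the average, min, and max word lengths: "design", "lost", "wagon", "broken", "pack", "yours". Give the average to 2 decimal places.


Lengths: "design"=6, "lost"=4, "wagon"=5, "broken"=6, "pack"=4, "yours"=5
Sum = 30, Count = 6
Average = 30/6 = 5.00
= avg=5.00, min=4, max=6


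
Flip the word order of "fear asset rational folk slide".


Original: "fear asset rational folk slide"
Words (1..n): fear | asset | rational | folk | slide
Reversed (n..1): slide | folk | rational | asset | fear
Result = "slide folk rational asset fear"


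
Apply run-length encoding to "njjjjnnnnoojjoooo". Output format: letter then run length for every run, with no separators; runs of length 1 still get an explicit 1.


String: "njjjjnnnnoojjoooo"
Scanning for consecutive runs:
  'n' x 1
  'j' x 4
  'n' x 4
  'o' x 2
  'j' x 2
  'o' x 4
RLE = "n1j4n4o2j2o4"


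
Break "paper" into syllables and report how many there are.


Word: "paper"
Syllable breakdown: pa / per
Counting: 2 parts
= 2 syllables


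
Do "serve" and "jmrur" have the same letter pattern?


Pattern of "serve": [0, 1, 2, 3, 1]
Pattern of "jmrur": [0, 1, 2, 3, 2]
Patterns do not match
Same pattern = No


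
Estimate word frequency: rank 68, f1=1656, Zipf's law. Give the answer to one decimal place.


Zipf's law: f(r) = f(1) / r
f(1) = 1656
f(68) = 1656 / 68
= 24.4 occurrences


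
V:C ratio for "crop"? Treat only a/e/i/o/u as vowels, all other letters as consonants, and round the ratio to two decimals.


Word: "crop"
Vowels (a,e,i,o,u): 1
Consonants: 3
Ratio = 1/3
= 0.33


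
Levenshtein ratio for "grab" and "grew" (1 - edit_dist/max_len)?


Word 1: "grab" (length 4)
Word 2: "grew" (length 4)
One optimal edit sequence:
  1. keep 'g'
  2. keep 'r'
  3. substitute 'a' -> 'e'  (+1)
  4. substitute 'b' -> 'w'  (+1)
Edit distance = 2
Max length = max(4, 4) = 4
Similarity = 1 - 2/4
= 0.5000


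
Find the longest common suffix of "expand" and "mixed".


Word 1: "expand"
Word 2: "mixed"
Comparing from end:
  Pos -1: 'd' == 'd'
  Pos -2: 'n' != 'e' (stop)
LCS = "d" (length 1)


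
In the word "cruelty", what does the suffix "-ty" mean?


Suffix: -ty
As in: cruelty -> cruel + -ty
Meaning = quality of


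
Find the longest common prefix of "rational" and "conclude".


Word 1: "rational"
Word 2: "conclude"
Comparing from start:
  Pos 0: 'r' != 'c' (stop)
LCP = "" (length 0)


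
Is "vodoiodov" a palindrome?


Word: "vodoiodov"
Reversed: "vodoiodov"
Forward == Backward? vodoiodov == vodoiodov
Palindrome = Yes


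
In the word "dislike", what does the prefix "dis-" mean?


Prefix: dis-
Example: dislike (dis- + like)
Meaning = not / opposite


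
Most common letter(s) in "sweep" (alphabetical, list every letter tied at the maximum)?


Word: "sweep"
Letter counts:
  'e': 2
  'p': 1
  's': 1
  'w': 1
Maximum count = 2
Most frequent = 'e' (2 times each)


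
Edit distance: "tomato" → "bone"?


Word 1: "tomato" (length 6)
Word 2: "bone" (length 4)
One optimal edit sequence (insert/delete/substitute each cost 1):
  1. substitute 't' -> 'b'  (+1)
  2. keep 'o'
  3. delete 'm'  (+1)
  4. delete 'a'  (+1)
  5. substitute 't' -> 'n'  (+1)
  6. substitute 'o' -> 'e'  (+1)
Total edit operations: 5
Edit distance = 5


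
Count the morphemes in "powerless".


Word: "powerless"
Morphemes: power | -less
Each morpheme carries meaning
= 2 morphemes


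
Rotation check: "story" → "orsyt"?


Word: "story", Candidate: "orsyt"
Method: check if candidate is substring of word+word
"storystory" contains "orsyt"? No
Is rotation = No


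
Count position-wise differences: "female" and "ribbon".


Comparing character by character (same length = 6):
  Pos 0: 'f' vs 'r' !=
  Pos 1: 'e' vs 'i' !=
  Pos 2: 'm' vs 'b' !=
  Pos 3: 'a' vs 'b' !=
  Pos 4: 'l' vs 'o' !=
  Pos 5: 'e' vs 'n' !=
Hamming distance = 6


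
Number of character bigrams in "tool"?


Word: "tool" (length 4)
Number of 2-grams = length - 2 + 1 = 4 - 2 + 1
= 3


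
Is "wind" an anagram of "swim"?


Word 1: "swim" → sorted: imsw
Word 2: "wind" → sorted: dinw
Same letters? imsw != dinw
Anagram = No


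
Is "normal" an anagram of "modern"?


Word 1: "modern" → sorted: demnor
Word 2: "normal" → sorted: almnor
Same letters? demnor != almnor
Anagram = No


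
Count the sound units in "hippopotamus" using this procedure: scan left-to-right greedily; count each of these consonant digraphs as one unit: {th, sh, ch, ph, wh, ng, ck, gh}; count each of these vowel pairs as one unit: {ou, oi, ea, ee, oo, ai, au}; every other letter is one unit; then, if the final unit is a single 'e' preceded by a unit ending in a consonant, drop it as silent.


Word: "hippopotamus" (12 letters)
Left-to-right scan:
  1. 'h' (letter)
  2. 'i' (letter)
  3. 'p' (letter)
  4. 'p' (letter)
  5. 'o' (letter)
  6. 'p' (letter)
  7. 'o' (letter)
  8. 't' (letter)
  9. 'a' (letter)
  10. 'm' (letter)
  11. 'u' (letter)
  12. 's' (letter)
Units from scan: 12
Sound units = 12 units


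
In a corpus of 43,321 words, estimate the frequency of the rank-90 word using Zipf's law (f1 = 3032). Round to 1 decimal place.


Zipf's law: f(r) = f(1) / r
f(1) = 3032
f(90) = 3032 / 90
= 33.7 occurrences


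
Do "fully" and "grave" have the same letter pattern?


Pattern of "fully": [0, 1, 2, 2, 3]
Pattern of "grave": [0, 1, 2, 3, 4]
Patterns do not match
Same pattern = No


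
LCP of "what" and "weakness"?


Word 1: "what"
Word 2: "weakness"
Comparing from start:
  Pos 0: 'w' == 'w'
  Pos 1: 'h' != 'e' (stop)
LCP = "w" (length 1)


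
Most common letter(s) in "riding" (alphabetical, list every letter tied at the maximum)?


Word: "riding"
Letter counts:
  'd': 1
  'g': 1
  'i': 2
  'n': 1
  'r': 1
Maximum count = 2
Most frequent = 'i' (2 times each)


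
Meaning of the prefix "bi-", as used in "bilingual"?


Prefix: bi-
Example: bilingual = bi- + lingual
Meaning = two


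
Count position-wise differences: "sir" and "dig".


Comparing character by character (same length = 3):
  Pos 0: 's' vs 'd' !=
  Pos 1: 'i' vs 'i' =
  Pos 2: 'r' vs 'g' !=
Hamming distance = 2


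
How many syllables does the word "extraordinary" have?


Word: "extraordinary"
Syllable breakdown: ex-traor-di-nar-y
Counting: 5 parts
= 5 syllables


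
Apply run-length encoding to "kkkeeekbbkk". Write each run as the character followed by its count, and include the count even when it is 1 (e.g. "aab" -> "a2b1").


String: "kkkeeekbbkk"
Scanning for consecutive runs:
  'k' x 3
  'e' x 3
  'k' x 1
  'b' x 2
  'k' x 2
RLE = "k3e3k1b2k2"


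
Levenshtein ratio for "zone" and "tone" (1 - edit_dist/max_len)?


Word 1: "zone" (length 4)
Word 2: "tone" (length 4)
One optimal edit sequence:
  1. substitute 'z' -> 't'  (+1)
  2. keep 'o'
  3. keep 'n'
  4. keep 'e'
Edit distance = 1
Max length = max(4, 4) = 4
Similarity = 1 - 1/4
= 0.7500


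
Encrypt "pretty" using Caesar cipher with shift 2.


Word: "pretty"
Shift: 2
Each letter → (letter + shift) mod 26:
  'p' (15) + 2 = 17 → 'r'
  'r' (17) + 2 = 19 → 't'
  'e' (4) + 2 = 6 → 'g'
  't' (19) + 2 = 21 → 'v'
  't' (19) + 2 = 21 → 'v'
  'y' (24) + 2 = 0 → 'a'
Result = "rtgvva"


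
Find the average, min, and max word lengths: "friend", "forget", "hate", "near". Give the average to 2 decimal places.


Lengths: "friend"=6, "forget"=6, "hate"=4, "near"=4
Sum = 20, Count = 4
Average = 20/4 = 5.00
= avg=5.00, min=4, max=6


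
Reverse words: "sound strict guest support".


Original: "sound strict guest support"
Words (1..n): sound | strict | guest | support
Reversed (n..1): support | guest | strict | sound
Result = "support guest strict sound"


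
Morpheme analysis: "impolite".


Word: "impolite"
Morphemes: im- / polite
Each morpheme carries meaning
= 2 morphemes


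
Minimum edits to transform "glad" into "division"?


Word 1: "glad" (length 4)
Word 2: "division" (length 8)
One optimal edit sequence (insert/delete/substitute each cost 1):
  1. insert 'd'  (+1)
  2. insert 'i'  (+1)
  3. insert 'v'  (+1)
  4. insert 'i'  (+1)
  5. substitute 'g' -> 's'  (+1)
  6. substitute 'l' -> 'i'  (+1)
  7. substitute 'a' -> 'o'  (+1)
  8. substitute 'd' -> 'n'  (+1)
Total edit operations: 8
Edit distance = 8


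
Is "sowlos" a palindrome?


Word: "sowlos"
Reversed: "solwos"
Forward == Backward? sowlos != solwos
Palindrome = No


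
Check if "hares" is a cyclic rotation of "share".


Word: "share", Candidate: "hares"
Method: check if candidate is substring of word+word
"shareshare" contains "hares"? Yes
Is rotation = Yes


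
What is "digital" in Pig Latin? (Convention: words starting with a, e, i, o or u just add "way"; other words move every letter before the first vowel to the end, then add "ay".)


Word: "digital"
Starts with consonant(s) → move to end, add 'ay'
Consonant cluster: "d"
Pig Latin = "igitalday"


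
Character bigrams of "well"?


Word: "well" (length 4)
Number of bigrams = 4 - 2 + 1 = 3
  Position 0: "we"
  Position 1: "el"
  Position 2: "ll"
Bigrams = "we", "el", "ll"


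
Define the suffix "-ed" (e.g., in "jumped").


Suffix: -ed
As in: jumped -> jump + -ed
Meaning = past tense


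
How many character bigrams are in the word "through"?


Word: "through" (length 7)
Number of 2-grams = length - 2 + 1 = 7 - 2 + 1
= 6


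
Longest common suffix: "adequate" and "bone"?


Word 1: "adequate"
Word 2: "bone"
Comparing from end:
  Pos -1: 'e' == 'e'
  Pos -2: 't' != 'n' (stop)
LCS = "e" (length 1)


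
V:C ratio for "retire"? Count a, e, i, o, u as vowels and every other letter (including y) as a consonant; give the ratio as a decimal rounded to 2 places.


Word: "retire"
Vowels (a,e,i,o,u): 3
Consonants: 3
Ratio = 3/3
= 1.00


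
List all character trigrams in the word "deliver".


Word: "deliver" (length 7)
Number of trigrams = 7 - 3 + 1 = 5
  Position 0: "del"
  Position 1: "eli"
  Position 2: "liv"
  Position 3: "ive"
  Position 4: "ver"
Trigrams = "del", "eli", "liv", "ive", "ver"


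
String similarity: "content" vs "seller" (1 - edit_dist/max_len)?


Word 1: "content" (length 7)
Word 2: "seller" (length 6)
One optimal edit sequence:
  1. substitute 'c' -> 's'  (+1)
  2. substitute 'o' -> 'e'  (+1)
  3. substitute 'n' -> 'l'  (+1)
  4. substitute 't' -> 'l'  (+1)
  5. keep 'e'
  6. delete 'n'  (+1)
  7. substitute 't' -> 'r'  (+1)
Edit distance = 6
Max length = max(7, 6) = 7
Similarity = 1 - 6/7
= 0.1429


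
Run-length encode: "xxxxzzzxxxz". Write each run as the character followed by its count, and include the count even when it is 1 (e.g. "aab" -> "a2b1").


String: "xxxxzzzxxxz"
Scanning for consecutive runs:
  'x' x 4
  'z' x 3
  'x' x 3
  'z' x 1
RLE = "x4z3x3z1"


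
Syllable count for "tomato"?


Word: "tomato"
Syllable breakdown: to-ma-to
Counting: 3 parts
= 3 syllables


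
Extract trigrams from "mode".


Word: "mode" (length 4)
Number of trigrams = 4 - 3 + 1 = 2
  Position 0: "mod"
  Position 1: "ode"
Trigrams = "mod", "ode"


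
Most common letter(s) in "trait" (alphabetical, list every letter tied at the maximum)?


Word: "trait"
Letter counts:
  'a': 1
  'i': 1
  'r': 1
  't': 2
Maximum count = 2
Most frequent = 't' (2 times each)


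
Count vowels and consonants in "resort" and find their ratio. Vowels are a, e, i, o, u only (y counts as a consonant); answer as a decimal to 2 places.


Word: "resort"
Vowels (a,e,i,o,u): 2
Consonants: 4
Ratio = 2/4
= 0.50


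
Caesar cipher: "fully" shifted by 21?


Word: "fully"
Shift: 21
Each letter → (letter + shift) mod 26:
  'f' (5) + 21 = 0 → 'a'
  'u' (20) + 21 = 15 → 'p'
  'l' (11) + 21 = 6 → 'g'
  'l' (11) + 21 = 6 → 'g'
  'y' (24) + 21 = 19 → 't'
Result = "apggt"


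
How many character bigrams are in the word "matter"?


Word: "matter" (length 6)
Number of 2-grams = length - 2 + 1 = 6 - 2 + 1
= 5


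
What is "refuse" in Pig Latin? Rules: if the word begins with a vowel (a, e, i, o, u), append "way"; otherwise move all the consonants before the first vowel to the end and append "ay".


Word: "refuse"
Starts with consonant(s) → move to end, add 'ay'
Consonant cluster: "r"
Pig Latin = "efuseray"


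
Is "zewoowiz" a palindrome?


Word: "zewoowiz"
Reversed: "ziwoowez"
Forward == Backward? zewoowiz != ziwoowez
Palindrome = No


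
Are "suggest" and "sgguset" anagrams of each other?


Word 1: "suggest" → sorted: eggsstu
Word 2: "sgguset" → sorted: eggsstu
Same letters? eggsstu == eggsstu
Anagram = Yes


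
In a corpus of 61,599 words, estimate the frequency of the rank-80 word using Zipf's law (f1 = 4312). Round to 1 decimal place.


Zipf's law: f(r) = f(1) / r
f(1) = 4312
f(80) = 4312 / 80
= 53.9 occurrences


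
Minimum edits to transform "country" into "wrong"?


Word 1: "country" (length 7)
Word 2: "wrong" (length 5)
One optimal edit sequence (insert/delete/substitute each cost 1):
  1. substitute 'c' -> 'w'  (+1)
  2. substitute 'o' -> 'r'  (+1)
  3. substitute 'u' -> 'o'  (+1)
  4. keep 'n'
  5. delete 't'  (+1)
  6. delete 'r'  (+1)
  7. substitute 'y' -> 'g'  (+1)
Total edit operations: 6
Edit distance = 6


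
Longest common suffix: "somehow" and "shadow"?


Word 1: "somehow"
Word 2: "shadow"
Comparing from end:
  Pos -1: 'w' == 'w'
  Pos -2: 'o' == 'o'
  Pos -3: 'h' != 'd' (stop)
LCS = "ow" (length 2)


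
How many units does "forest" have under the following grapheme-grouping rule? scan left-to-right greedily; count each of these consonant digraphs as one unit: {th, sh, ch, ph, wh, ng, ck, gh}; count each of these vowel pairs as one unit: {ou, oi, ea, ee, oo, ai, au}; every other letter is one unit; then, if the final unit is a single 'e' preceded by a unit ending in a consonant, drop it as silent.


Word: "forest" (6 letters)
Left-to-right scan:
  (1) 'f' (letter)
  (2) 'o' (letter)
  (3) 'r' (letter)
  (4) 'e' (letter)
  (5) 's' (letter)
  (6) 't' (letter)
Units from scan: 6
Sound units = 6 units


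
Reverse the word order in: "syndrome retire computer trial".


Original: "syndrome retire computer trial"
Words (1..n): syndrome | retire | computer | trial
Reversed (n..1): trial | computer | retire | syndrome
Result = "trial computer retire syndrome"


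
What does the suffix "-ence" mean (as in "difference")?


Suffix: -ence
Example: difference (differ + -ence)
Meaning = state of


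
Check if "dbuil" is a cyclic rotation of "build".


Word: "build", Candidate: "dbuil"
Method: check if candidate is substring of word+word
"buildbuild" contains "dbuil"? Yes
Is rotation = Yes


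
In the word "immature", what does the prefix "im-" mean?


Prefix: im-
Example: immature (im- + mature)
Meaning = not / into


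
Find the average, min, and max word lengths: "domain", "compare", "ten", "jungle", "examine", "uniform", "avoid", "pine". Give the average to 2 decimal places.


Lengths: "domain"=6, "compare"=7, "ten"=3, "jungle"=6, "examine"=7, "uniform"=7, "avoid"=5, "pine"=4
Sum = 45, Count = 8
Average = 45/8 = 5.63
= avg=5.63, min=3, max=7


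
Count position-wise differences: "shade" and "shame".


Comparing character by character (same length = 5):
  Pos 0: 's' vs 's' =
  Pos 1: 'h' vs 'h' =
  Pos 2: 'a' vs 'a' =
  Pos 3: 'd' vs 'm' !=
  Pos 4: 'e' vs 'e' =
Hamming distance = 1


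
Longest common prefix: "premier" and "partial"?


Word 1: "premier"
Word 2: "partial"
Comparing from start:
  Pos 0: 'p' == 'p'
  Pos 1: 'r' != 'a' (stop)
LCP = "p" (length 1)


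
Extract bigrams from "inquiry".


Word: "inquiry" (length 7)
Number of bigrams = 7 - 2 + 1 = 6
  Position 0: "in"
  Position 1: "nq"
  Position 2: "qu"
  Position 3: "ui"
  Position 4: "ir"
  Position 5: "ry"
Bigrams = "in", "nq", "qu", "ui", "ir", "ry"


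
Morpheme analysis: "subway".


Word: "subway"
Morphemes: sub- / way
Each morpheme carries meaning
= 2 morphemes


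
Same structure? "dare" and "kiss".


Pattern of "dare": [0, 1, 2, 3]
Pattern of "kiss": [0, 1, 2, 2]
Patterns do not match
Same pattern = No


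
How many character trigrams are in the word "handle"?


Word: "handle" (length 6)
Number of 3-grams = length - 3 + 1 = 6 - 3 + 1
= 4


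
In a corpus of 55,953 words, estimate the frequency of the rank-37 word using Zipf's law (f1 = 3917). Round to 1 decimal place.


Zipf's law: f(r) = f(1) / r
f(1) = 3917
f(37) = 3917 / 37
= 105.9 occurrences


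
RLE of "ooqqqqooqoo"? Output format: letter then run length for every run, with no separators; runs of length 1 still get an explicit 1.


String: "ooqqqqooqoo"
Scanning for consecutive runs:
  'o' x 2
  'q' x 4
  'o' x 2
  'q' x 1
  'o' x 2
RLE = "o2q4o2q1o2"


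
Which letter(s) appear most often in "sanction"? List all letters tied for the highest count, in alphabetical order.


Word: "sanction"
Letter counts:
  'a': 1
  'c': 1
  'i': 1
  'n': 2
  'o': 1
  's': 1
  't': 1
Maximum count = 2
Most frequent = 'n' (2 times each)


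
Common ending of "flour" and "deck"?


Word 1: "flour"
Word 2: "deck"
Comparing from end:
  Pos -1: 'r' != 'k' (stop)
LCS = "" (length 0)


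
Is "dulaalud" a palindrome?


Word: "dulaalud"
Reversed: "dulaalud"
Forward == Backward? dulaalud == dulaalud
Palindrome = Yes


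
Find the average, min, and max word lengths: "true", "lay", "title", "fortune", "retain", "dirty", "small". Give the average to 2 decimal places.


Lengths: "true"=4, "lay"=3, "title"=5, "fortune"=7, "retain"=6, "dirty"=5, "small"=5
Sum = 35, Count = 7
Average = 35/7 = 5.00
= avg=5.00, min=3, max=7


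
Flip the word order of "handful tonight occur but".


Original: "handful tonight occur but"
Words (1..n): handful | tonight | occur | but
Reversed (n..1): but | occur | tonight | handful
Result = "but occur tonight handful"


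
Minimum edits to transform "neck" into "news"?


Word 1: "neck" (length 4)
Word 2: "news" (length 4)
One optimal edit sequence (insert/delete/substitute each cost 1):
  1. keep 'n'
  2. keep 'e'
  3. substitute 'c' -> 'w'  (+1)
  4. substitute 'k' -> 's'  (+1)
Total edit operations: 2
Edit distance = 2


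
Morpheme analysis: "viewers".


Word: "viewers"
Morphemes: view / -er / -s
Each morpheme carries meaning
= 3 morphemes


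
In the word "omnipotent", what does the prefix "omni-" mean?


Prefix: omni-
Example: omnipotent = omni- + potent
Meaning = all


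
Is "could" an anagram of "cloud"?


Word 1: "cloud" → sorted: cdlou
Word 2: "could" → sorted: cdlou
Same letters? cdlou == cdlou
Anagram = Yes


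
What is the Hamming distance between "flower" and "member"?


Comparing character by character (same length = 6):
  Pos 0: 'f' vs 'm' !=
  Pos 1: 'l' vs 'e' !=
  Pos 2: 'o' vs 'm' !=
  Pos 3: 'w' vs 'b' !=
  Pos 4: 'e' vs 'e' =
  Pos 5: 'r' vs 'r' =
Hamming distance = 4


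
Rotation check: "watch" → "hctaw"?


Word: "watch", Candidate: "hctaw"
Method: check if candidate is substring of word+word
"watchwatch" contains "hctaw"? No
Is rotation = No


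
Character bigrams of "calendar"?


Word: "calendar" (length 8)
Number of bigrams = 8 - 2 + 1 = 7
  Position 0: "ca"
  Position 1: "al"
  Position 2: "le"
  Position 3: "en"
  Position 4: "nd"
  Position 5: "da"
  Position 6: "ar"
Bigrams = "ca", "al", "le", "en", "nd", "da", "ar"


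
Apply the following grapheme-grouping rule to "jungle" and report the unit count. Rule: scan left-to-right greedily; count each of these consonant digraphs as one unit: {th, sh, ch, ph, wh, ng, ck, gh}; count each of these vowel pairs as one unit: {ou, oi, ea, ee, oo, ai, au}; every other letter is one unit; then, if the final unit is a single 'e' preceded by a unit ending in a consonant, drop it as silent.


Word: "jungle" (6 letters)
Left-to-right scan:
  (1) 'j' (letter)
  (2) 'u' (letter)
  (3) 'ng' (digraph)
  (4) 'l' (letter)
  (5) 'e' (letter)
Units from scan: 5
Final unit is 'e' after a consonant -> drop as silent (-1)
Sound units = 4 units


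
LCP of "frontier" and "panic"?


Word 1: "frontier"
Word 2: "panic"
Comparing from start:
  Pos 0: 'f' != 'p' (stop)
LCP = "" (length 0)


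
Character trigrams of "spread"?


Word: "spread" (length 6)
Number of trigrams = 6 - 3 + 1 = 4
  Position 0: "spr"
  Position 1: "pre"
  Position 2: "rea"
  Position 3: "ead"
Trigrams = "spr", "pre", "rea", "ead"


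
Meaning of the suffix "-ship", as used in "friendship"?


Suffix: -ship
Example: friendship = friend + -ship
Meaning = state / position


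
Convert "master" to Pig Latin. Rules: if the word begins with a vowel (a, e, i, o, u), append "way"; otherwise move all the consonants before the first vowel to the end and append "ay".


Word: "master"
Starts with consonant(s) → move to end, add 'ay'
Consonant cluster: "m"
Pig Latin = "astermay"


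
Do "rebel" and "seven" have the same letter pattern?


Pattern of "rebel": [0, 1, 2, 1, 3]
Pattern of "seven": [0, 1, 2, 1, 3]
Patterns match
Same pattern = Yes


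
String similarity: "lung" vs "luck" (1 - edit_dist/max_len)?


Word 1: "lung" (length 4)
Word 2: "luck" (length 4)
One optimal edit sequence:
  1. keep 'l'
  2. keep 'u'
  3. substitute 'n' -> 'c'  (+1)
  4. substitute 'g' -> 'k'  (+1)
Edit distance = 2
Max length = max(4, 4) = 4
Similarity = 1 - 2/4
= 0.5000


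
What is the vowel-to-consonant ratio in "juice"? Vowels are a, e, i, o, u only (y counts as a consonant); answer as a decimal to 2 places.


Word: "juice"
Vowels (a,e,i,o,u): 3
Consonants: 2
Ratio = 3/2
= 1.50


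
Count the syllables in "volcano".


Word: "volcano"
Syllable breakdown: vol | ca | no
Counting: 3 parts
= 3 syllables


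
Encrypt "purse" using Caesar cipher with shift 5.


Word: "purse"
Shift: 5
Each letter → (letter + shift) mod 26:
  'p' (15) + 5 = 20 → 'u'
  'u' (20) + 5 = 25 → 'z'
  'r' (17) + 5 = 22 → 'w'
  's' (18) + 5 = 23 → 'x'
  'e' (4) + 5 = 9 → 'j'
Result = "uzwxj"


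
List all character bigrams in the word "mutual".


Word: "mutual" (length 6)
Number of bigrams = 6 - 2 + 1 = 5
  Position 0: "mu"
  Position 1: "ut"
  Position 2: "tu"
  Position 3: "ua"
  Position 4: "al"
Bigrams = "mu", "ut", "tu", "ua", "al"


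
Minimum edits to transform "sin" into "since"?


Word 1: "sin" (length 3)
Word 2: "since" (length 5)
One optimal edit sequence (insert/delete/substitute each cost 1):
  1. keep 's'
  2. keep 'i'
  3. keep 'n'
  4. insert 'c'  (+1)
  5. insert 'e'  (+1)
Total edit operations: 2
Edit distance = 2


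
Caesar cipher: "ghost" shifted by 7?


Word: "ghost"
Shift: 7
Each letter → (letter + shift) mod 26:
  'g' (6) + 7 = 13 → 'n'
  'h' (7) + 7 = 14 → 'o'
  'o' (14) + 7 = 21 → 'v'
  's' (18) + 7 = 25 → 'z'
  't' (19) + 7 = 0 → 'a'
Result = "novza"


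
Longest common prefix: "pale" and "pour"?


Word 1: "pale"
Word 2: "pour"
Comparing from start:
  Pos 0: 'p' == 'p'
  Pos 1: 'a' != 'o' (stop)
LCP = "p" (length 1)


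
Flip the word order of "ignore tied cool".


Original: "ignore tied cool"
Words (1..n): ignore | tied | cool
Reversed (n..1): cool | tied | ignore
Result = "cool tied ignore"


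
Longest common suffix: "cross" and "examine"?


Word 1: "cross"
Word 2: "examine"
Comparing from end:
  Pos -1: 's' != 'e' (stop)
LCS = "" (length 0)


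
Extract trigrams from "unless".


Word: "unless" (length 6)
Number of trigrams = 6 - 3 + 1 = 4
  Position 0: "unl"
  Position 1: "nle"
  Position 2: "les"
  Position 3: "ess"
Trigrams = "unl", "nle", "les", "ess"


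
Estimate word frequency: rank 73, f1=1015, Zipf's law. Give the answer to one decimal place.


Zipf's law: f(r) = f(1) / r
f(1) = 1015
f(73) = 1015 / 73
= 13.9 occurrences


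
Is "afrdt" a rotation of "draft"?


Word: "draft", Candidate: "afrdt"
Method: check if candidate is substring of word+word
"draftdraft" contains "afrdt"? No
Is rotation = No


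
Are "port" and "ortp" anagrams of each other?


Word 1: "port" → sorted: oprt
Word 2: "ortp" → sorted: oprt
Same letters? oprt == oprt
Anagram = Yes


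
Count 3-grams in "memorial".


Word: "memorial" (length 8)
Number of 3-grams = length - 3 + 1 = 8 - 3 + 1
= 6


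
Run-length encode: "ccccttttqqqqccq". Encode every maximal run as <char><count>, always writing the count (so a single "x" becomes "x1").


String: "ccccttttqqqqccq"
Scanning for consecutive runs:
  'c' x 4
  't' x 4
  'q' x 4
  'c' x 2
  'q' x 1
RLE = "c4t4q4c2q1"


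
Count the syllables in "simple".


Word: "simple"
Syllable breakdown: sim · ple
Counting: 2 parts
= 2 syllables


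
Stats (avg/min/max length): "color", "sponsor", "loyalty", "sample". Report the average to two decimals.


Lengths: "color"=5, "sponsor"=7, "loyalty"=7, "sample"=6
Sum = 25, Count = 4
Average = 25/4 = 6.25
= avg=6.25, min=5, max=7


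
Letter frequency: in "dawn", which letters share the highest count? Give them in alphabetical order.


Word: "dawn"
Letter counts:
  'a': 1
  'd': 1
  'n': 1
  'w': 1
Maximum count = 1
Most frequent = 'a', 'd', 'n', 'w' (1 time each)


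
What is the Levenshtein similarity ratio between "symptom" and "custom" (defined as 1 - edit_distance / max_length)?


Word 1: "symptom" (length 7)
Word 2: "custom" (length 6)
One optimal edit sequence:
  1. delete 's'  (+1)
  2. substitute 'y' -> 'c'  (+1)
  3. substitute 'm' -> 'u'  (+1)
  4. substitute 'p' -> 's'  (+1)
  5. keep 't'
  6. keep 'o'
  7. keep 'm'
Edit distance = 4
Max length = max(7, 6) = 7
Similarity = 1 - 4/7
= 0.4286


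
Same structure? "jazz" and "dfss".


Pattern of "jazz": [0, 1, 2, 2]
Pattern of "dfss": [0, 1, 2, 2]
Patterns match
Same pattern = Yes


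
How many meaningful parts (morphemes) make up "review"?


Word: "review"
Morphemes: re- + view
Each morpheme carries meaning
= 2 morphemes


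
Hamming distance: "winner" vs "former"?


Comparing character by character (same length = 6):
  Pos 0: 'w' vs 'f' !=
  Pos 1: 'i' vs 'o' !=
  Pos 2: 'n' vs 'r' !=
  Pos 3: 'n' vs 'm' !=
  Pos 4: 'e' vs 'e' =
  Pos 5: 'r' vs 'r' =
Hamming distance = 4


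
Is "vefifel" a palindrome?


Word: "vefifel"
Reversed: "lefifev"
Forward == Backward? vefifel != lefifev
Palindrome = No


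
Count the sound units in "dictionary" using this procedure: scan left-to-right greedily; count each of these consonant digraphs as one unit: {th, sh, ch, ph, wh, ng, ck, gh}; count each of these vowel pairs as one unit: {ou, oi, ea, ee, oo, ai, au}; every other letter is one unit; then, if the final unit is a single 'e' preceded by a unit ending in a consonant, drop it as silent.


Word: "dictionary" (10 letters)
Left-to-right scan:
  (1) 'd' (letter)
  (2) 'i' (letter)
  (3) 'c' (letter)
  (4) 't' (letter)
  (5) 'i' (letter)
  (6) 'o' (letter)
  (7) 'n' (letter)
  (8) 'a' (letter)
  (9) 'r' (letter)
  (10) 'y' (letter)
Units from scan: 10
Sound units = 10 units


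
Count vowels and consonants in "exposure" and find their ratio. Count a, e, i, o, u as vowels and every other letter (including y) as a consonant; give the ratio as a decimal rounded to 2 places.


Word: "exposure"
Vowels (a,e,i,o,u): 4
Consonants: 4
Ratio = 4/4
= 1.00


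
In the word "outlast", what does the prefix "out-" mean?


Prefix: out-
Example: outlast = out- + last
Meaning = surpass


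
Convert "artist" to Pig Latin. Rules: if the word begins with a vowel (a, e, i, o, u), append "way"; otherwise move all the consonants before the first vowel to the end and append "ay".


Word: "artist"
Starts with vowel → add 'way'
Pig Latin = "artistway"


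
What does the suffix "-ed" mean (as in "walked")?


Suffix: -ed
As in: walked -> walk + -ed
Meaning = past tense


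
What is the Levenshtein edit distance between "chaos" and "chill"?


Word 1: "chaos" (length 5)
Word 2: "chill" (length 5)
One optimal edit sequence (insert/delete/substitute each cost 1):
  1. keep 'c'
  2. keep 'h'
  3. substitute 'a' -> 'i'  (+1)
  4. substitute 'o' -> 'l'  (+1)
  5. substitute 's' -> 'l'  (+1)
Total edit operations: 3
Edit distance = 3


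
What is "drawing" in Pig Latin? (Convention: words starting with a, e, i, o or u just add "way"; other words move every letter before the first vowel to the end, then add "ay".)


Word: "drawing"
Starts with consonant(s) → move to end, add 'ay'
Consonant cluster: "dr"
Pig Latin = "awingdray"


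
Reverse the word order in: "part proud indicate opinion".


Original: "part proud indicate opinion"
Words (1..n): part | proud | indicate | opinion
Reversed (n..1): opinion | indicate | proud | part
Result = "opinion indicate proud part"


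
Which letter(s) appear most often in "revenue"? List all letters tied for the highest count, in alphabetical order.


Word: "revenue"
Letter counts:
  'e': 3
  'n': 1
  'r': 1
  'u': 1
  'v': 1
Maximum count = 3
Most frequent = 'e' (3 times each)


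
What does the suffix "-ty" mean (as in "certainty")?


Suffix: -ty
As in: certainty -> certain + -ty
Meaning = quality of


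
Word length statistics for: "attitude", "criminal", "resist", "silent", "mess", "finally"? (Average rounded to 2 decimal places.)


Lengths: "attitude"=8, "criminal"=8, "resist"=6, "silent"=6, "mess"=4, "finally"=7
Sum = 39, Count = 6
Average = 39/6 = 6.50
= avg=6.50, min=4, max=8


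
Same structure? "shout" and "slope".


Pattern of "shout": [0, 1, 2, 3, 4]
Pattern of "slope": [0, 1, 2, 3, 4]
Patterns match
Same pattern = Yes


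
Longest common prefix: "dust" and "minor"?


Word 1: "dust"
Word 2: "minor"
Comparing from start:
  Pos 0: 'd' != 'm' (stop)
LCP = "" (length 0)


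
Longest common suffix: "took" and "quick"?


Word 1: "took"
Word 2: "quick"
Comparing from end:
  Pos -1: 'k' == 'k'
  Pos -2: 'o' != 'c' (stop)
LCS = "k" (length 1)


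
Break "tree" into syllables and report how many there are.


Word: "tree"
Syllable breakdown: tree
Counting: 1 part
= 1 syllable


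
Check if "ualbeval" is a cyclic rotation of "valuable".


Word: "valuable", Candidate: "ualbeval"
Method: check if candidate is substring of word+word
"valuablevaluable" contains "ualbeval"? No
Is rotation = No


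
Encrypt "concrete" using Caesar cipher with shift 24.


Word: "concrete"
Shift: 24
Each letter → (letter + shift) mod 26:
  'c' (2) + 24 = 0 → 'a'
  'o' (14) + 24 = 12 → 'm'
  'n' (13) + 24 = 11 → 'l'
  'c' (2) + 24 = 0 → 'a'
  'r' (17) + 24 = 15 → 'p'
  'e' (4) + 24 = 2 → 'c'
  't' (19) + 24 = 17 → 'r'
  'e' (4) + 24 = 2 → 'c'
Result = "amlapcrc"


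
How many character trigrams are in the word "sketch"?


Word: "sketch" (length 6)
Number of 3-grams = length - 3 + 1 = 6 - 3 + 1
= 4


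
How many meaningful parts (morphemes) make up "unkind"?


Word: "unkind"
Morphemes: un- + kind
Each morpheme carries meaning
= 2 morphemes


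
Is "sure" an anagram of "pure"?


Word 1: "pure" → sorted: epru
Word 2: "sure" → sorted: ersu
Same letters? epru != ersu
Anagram = No


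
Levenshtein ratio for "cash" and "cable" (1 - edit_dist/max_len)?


Word 1: "cash" (length 4)
Word 2: "cable" (length 5)
One optimal edit sequence:
  1. keep 'c'
  2. keep 'a'
  3. insert 'b'  (+1)
  4. substitute 's' -> 'l'  (+1)
  5. substitute 'h' -> 'e'  (+1)
Edit distance = 3
Max length = max(4, 5) = 5
Similarity = 1 - 3/5
= 0.4000


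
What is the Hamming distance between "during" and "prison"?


Comparing character by character (same length = 6):
  Pos 0: 'd' vs 'p' !=
  Pos 1: 'u' vs 'r' !=
  Pos 2: 'r' vs 'i' !=
  Pos 3: 'i' vs 's' !=
  Pos 4: 'n' vs 'o' !=
  Pos 5: 'g' vs 'n' !=
Hamming distance = 6


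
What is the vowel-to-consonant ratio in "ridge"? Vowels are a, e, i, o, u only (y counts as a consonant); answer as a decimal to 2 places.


Word: "ridge"
Vowels (a,e,i,o,u): 2
Consonants: 3
Ratio = 2/3
= 0.67


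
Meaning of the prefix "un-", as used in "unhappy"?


Prefix: un-
As in: unhappy -> un- + happy
Meaning = not / reverse
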